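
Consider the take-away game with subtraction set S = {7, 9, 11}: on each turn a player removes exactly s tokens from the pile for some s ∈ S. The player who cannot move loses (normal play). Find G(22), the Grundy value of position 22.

0

G(0) = 0
G(1) = mex{} = 0
G(2) = mex{} = 0
G(3) = mex{} = 0
G(4) = mex{} = 0
G(5) = mex{} = 0
G(6) = mex{} = 0
G(7) = mex{0} = 1
G(8) = mex{0} = 1
G(9) = mex{0,0} = 1
G(10) = mex{0,0} = 1
G(11) = mex{0,0,0} = 1
G(12) = mex{0,0,0} = 1
G(13) = mex{0,0,0} = 1
G(14) = mex{1,0,0} = 2
G(15) = mex{1,0,0} = 2
G(16) = mex{1,1,0} = 2
G(17) = mex{1,1,0} = 2
G(18) = mex{1,1,1} = 0
G(19) = mex{1,1,1} = 0
G(20) = mex{1,1,1} = 0
G(21) = mex{2,1,1} = 0
G(22) = mex{2,1,1} = 0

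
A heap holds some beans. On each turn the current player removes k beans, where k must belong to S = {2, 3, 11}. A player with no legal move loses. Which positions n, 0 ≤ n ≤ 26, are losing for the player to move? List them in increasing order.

0, 1, 5, 6, 10, 14, 15, 19, 20, 24

n :  0  1  2  3  4  5  6  7  8  9 10 11 12 13 14 15 16 17 18 19 20 21 22 23 24 25 26
G :  0  0  1  1  2  0  0  1  1  2  0  3  1  2  0  0  1  1  2  0  0  1  1  2  0  3  1
P-positions are exactly the n with G(n) = 0.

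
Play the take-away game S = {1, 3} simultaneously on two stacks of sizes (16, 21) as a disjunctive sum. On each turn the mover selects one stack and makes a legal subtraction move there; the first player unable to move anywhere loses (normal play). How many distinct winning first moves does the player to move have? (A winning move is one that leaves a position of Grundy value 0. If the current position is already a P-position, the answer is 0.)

All stacks use S = {1, 3}:
G(0) = 0
G(1) = mex{0} = 1
G(2) = mex{1} = 0
G(3) = mex{0,0} = 1
G(4) = mex{1,1} = 0
G(5) = mex{0,0} = 1
G(6) = mex{1,1} = 0
G(7) = mex{0,0} = 1
G(8) = mex{1,1} = 0
G(9) = mex{0,0} = 1
G(10) = mex{1,1} = 0
G(11) = mex{0,0} = 1
G(12) = mex{1,1} = 0
G(13) = mex{0,0} = 1
G(14) = mex{1,1} = 0
G(15) = mex{0,0} = 1
G(16) = mex{1,1} = 0
G(17) = mex{0,0} = 1
G(18) = mex{1,1} = 0
G(19) = mex{0,0} = 1
G(20) = mex{1,1} = 0
G(21) = mex{0,0} = 1
Stack A: G(16) = 0.
Stack B: G(21) = 1.
Combined Grundy value = 0 ⊕ 1 = 1.
A winning move leaves total XOR = 0, i.e. changes one component's Grundy value g to g ⊕ X where X is the current total.
Stack A: need g' = 0⊕1 = 1. Options: 16−1→G=1, 16−3→G=1. Hits: 2.
Stack B: need g' = 1⊕1 = 0. Options: 21−1→G=0, 21−3→G=0. Hits: 2.

4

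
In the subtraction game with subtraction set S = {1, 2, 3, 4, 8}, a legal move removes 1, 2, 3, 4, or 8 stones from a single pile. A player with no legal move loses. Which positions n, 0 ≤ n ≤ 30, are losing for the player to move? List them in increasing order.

0, 5, 10, 15, 20, 25, 30

G(0) = 0
G(1) = mex{0} = 1
G(2) = mex{1,0} = 2
G(3) = mex{2,1,0} = 3
G(4) = mex{3,2,1,0} = 4
G(5) = mex{4,3,2,1} = 0
G(6) = mex{0,4,3,2} = 1
G(7) = mex{1,0,4,3} = 2
G(8) = mex{2,1,0,4,0} = 3
G(9) = mex{3,2,1,0,1} = 4
G(10) = mex{4,3,2,1,2} = 0
G(11) = mex{0,4,3,2,3} = 1
G(12) = mex{1,0,4,3,4} = 2
G(13) = mex{2,1,0,4,0} = 3
G(14) = mex{3,2,1,0,1} = 4
G(15) = mex{4,3,2,1,2} = 0
G(16) = mex{0,4,3,2,3} = 1
G(17) = mex{1,0,4,3,4} = 2
G(18) = mex{2,1,0,4,0} = 3
G(19) = mex{3,2,1,0,1} = 4
G(20) = mex{4,3,2,1,2} = 0
G(21) = mex{0,4,3,2,3} = 1
G(22) = mex{1,0,4,3,4} = 2
G(23) = mex{2,1,0,4,0} = 3
G(24) = mex{3,2,1,0,1} = 4
G(25) = mex{4,3,2,1,2} = 0
G(26) = mex{0,4,3,2,3} = 1
G(27) = mex{1,0,4,3,4} = 2
G(28) = mex{2,1,0,4,0} = 3
G(29) = mex{3,2,1,0,1} = 4
G(30) = mex{4,3,2,1,2} = 0
P-positions are exactly the n with G(n) = 0.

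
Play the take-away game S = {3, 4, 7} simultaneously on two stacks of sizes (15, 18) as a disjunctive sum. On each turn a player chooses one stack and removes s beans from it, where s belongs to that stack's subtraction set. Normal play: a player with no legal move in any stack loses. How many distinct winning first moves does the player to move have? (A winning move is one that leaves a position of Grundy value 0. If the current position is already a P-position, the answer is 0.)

All stacks use S = {3, 4, 7}:
G(0) = 0
G(1) = mex{} = 0
G(2) = mex{} = 0
G(3) = mex{0} = 1
G(4) = mex{0,0} = 1
G(5) = mex{0,0} = 1
G(6) = mex{1,0} = 2
G(7) = mex{1,1,0} = 2
G(8) = mex{1,1,0} = 2
G(9) = mex{2,1,0} = 3
G(10) = mex{2,2,1} = 0
G(11) = mex{2,2,1} = 0
G(12) = mex{3,2,1} = 0
G(13) = mex{0,3,2} = 1
G(14) = mex{0,0,2} = 1
G(15) = mex{0,0,2} = 1
G(16) = mex{1,0,3} = 2
G(17) = mex{1,1,0} = 2
G(18) = mex{1,1,0} = 2
Stack A: G(15) = 1.
Stack B: G(18) = 2.
Combined Grundy value = 1 ⊕ 2 = 3.
A winning move leaves total XOR = 0, i.e. changes one component's Grundy value g to g ⊕ X where X is the current total.
Stack A: need g' = 1⊕3 = 2. Options: 15−3→G=0, 15−4→G=0, 15−7→G=2. Hits: 1.
Stack B: need g' = 2⊕3 = 1. Options: 18−3→G=1, 18−4→G=1, 18−7→G=0. Hits: 2.

3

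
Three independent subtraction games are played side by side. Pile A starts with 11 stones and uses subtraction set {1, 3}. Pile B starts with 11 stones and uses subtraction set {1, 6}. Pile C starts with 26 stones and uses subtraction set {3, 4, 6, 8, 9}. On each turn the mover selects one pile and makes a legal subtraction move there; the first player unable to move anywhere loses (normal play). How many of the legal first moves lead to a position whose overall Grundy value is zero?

5

Pile A, S = {1, 3}:
G(0) = 0
G(1) = mex{0} = 1
G(2) = mex{1} = 0
G(3) = mex{0,0} = 1
G(4) = mex{1,1} = 0
G(5) = mex{0,0} = 1
G(6) = mex{1,1} = 0
G(7) = mex{0,0} = 1
G(8) = mex{1,1} = 0
G(9) = mex{0,0} = 1
G(10) = mex{1,1} = 0
G(11) = mex{0,0} = 1
G_A(11) = 1.
Pile B, S = {1, 6}:
G(0) = 0
G(1) = mex{0} = 1
G(2) = mex{1} = 0
G(3) = mex{0} = 1
G(4) = mex{1} = 0
G(5) = mex{0} = 1
G(6) = mex{1,0} = 2
G(7) = mex{2,1} = 0
G(8) = mex{0,0} = 1
G(9) = mex{1,1} = 0
G(10) = mex{0,0} = 1
G(11) = mex{1,1} = 0
G_B(11) = 0.
Pile C, S = {3, 4, 6, 8, 9}:
n :  0  1  2  3  4  5  6  7  8  9 10 11 12 13 14 15 16 17 18 19 20 21 22 23 24 25 26
G :  0  0  0  1  1  1  2  2  2  3  3  3  0  0  0  1  1  1  2  2  2  3  3  3  0  0  0
G_C(26) = 0.
Combined Grundy value = 1 ⊕ 0 ⊕ 0 = 1.
A winning move leaves total XOR = 0, i.e. changes one component's Grundy value g to g ⊕ X where X is the current total.
Pile A: need g' = 1⊕1 = 0. Options: 11−1→G=0, 11−3→G=0. Hits: 2.
Pile B: need g' = 0⊕1 = 1. Options: 11−1→G=1, 11−6→G=1. Hits: 2.
Pile C: need g' = 0⊕1 = 1. Options: 26−3→G=3, 26−4→G=3, 26−6→G=2, 26−8→G=2, 26−9→G=1. Hits: 1.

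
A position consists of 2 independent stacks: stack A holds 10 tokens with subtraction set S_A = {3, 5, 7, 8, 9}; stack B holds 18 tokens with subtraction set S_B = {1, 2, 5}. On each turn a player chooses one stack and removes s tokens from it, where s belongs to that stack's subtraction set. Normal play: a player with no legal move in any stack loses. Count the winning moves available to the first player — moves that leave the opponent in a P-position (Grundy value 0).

2

Stack A, S = {3, 5, 7, 8, 9}:
G(0) = 0
G(1) = mex{} = 0
G(2) = mex{} = 0
G(3) = mex{0} = 1
G(4) = mex{0} = 1
G(5) = mex{0,0} = 1
G(6) = mex{1,0} = 2
G(7) = mex{1,0,0} = 2
G(8) = mex{1,1,0,0} = 2
G(9) = mex{2,1,0,0,0} = 3
G(10) = mex{2,1,1,0,0} = 3
G_A(10) = 3.
Stack B, S = {1, 2, 5}:
n :  0  1  2  3  4  5  6  7  8  9 10 11 12 13 14 15 16 17 18
G :  0  1  2  0  1  2  0  1  2  0  1  2  0  1  2  0  1  2  0
G_B(18) = 0.
Combined Grundy value = 3 ⊕ 0 = 3.
A winning move leaves total XOR = 0, i.e. changes one component's Grundy value g to g ⊕ X where X is the current total.
Stack A: need g' = 3⊕3 = 0. Options: 10−3→G=2, 10−5→G=1, 10−7→G=1, 10−8→G=0, 10−9→G=0. Hits: 2.
Stack B: need g' = 0⊕3 = 3. Options: 18−1→G=2, 18−2→G=1, 18−5→G=1. Hits: 0.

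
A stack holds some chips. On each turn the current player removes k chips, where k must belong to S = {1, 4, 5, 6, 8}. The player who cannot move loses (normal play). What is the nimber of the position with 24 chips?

2

G(0) = 0
G(1) = mex{0} = 1
G(2) = mex{1} = 0
G(3) = mex{0} = 1
G(4) = mex{1,0} = 2
G(5) = mex{2,1,0} = 3
G(6) = mex{3,0,1,0} = 2
G(7) = mex{2,1,0,1} = 3
G(8) = mex{3,2,1,0,0} = 4
G(9) = mex{4,3,2,1,1} = 0
G(10) = mex{0,2,3,2,0} = 1
G(11) = mex{1,3,2,3,1} = 0
G(12) = mex{0,4,3,2,2} = 1
G(13) = mex{1,0,4,3,3} = 2
G(14) = mex{2,1,0,4,2} = 3
G(15) = mex{3,0,1,0,3} = 2
G(16) = mex{2,1,0,1,4} = 3
G(17) = mex{3,2,1,0,0} = 4
G(18) = mex{4,3,2,1,1} = 0
G(19) = mex{0,2,3,2,0} = 1
G(20) = mex{1,3,2,3,1} = 0
G(21) = mex{0,4,3,2,2} = 1
G(22) = mex{1,0,4,3,3} = 2
G(23) = mex{2,1,0,4,2} = 3
G(24) = mex{3,0,1,0,3} = 2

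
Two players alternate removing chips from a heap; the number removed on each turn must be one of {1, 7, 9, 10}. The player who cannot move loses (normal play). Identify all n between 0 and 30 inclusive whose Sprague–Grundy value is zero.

0, 2, 4, 6, 8, 19, 21, 23, 25, 27

G(0) = 0
G(1) = mex{0} = 1
G(2) = mex{1} = 0
G(3) = mex{0} = 1
G(4) = mex{1} = 0
G(5) = mex{0} = 1
G(6) = mex{1} = 0
G(7) = mex{0,0} = 1
G(8) = mex{1,1} = 0
G(9) = mex{0,0,0} = 1
G(10) = mex{1,1,1,0} = 2
G(11) = mex{2,0,0,1} = 3
G(12) = mex{3,1,1,0} = 2
G(13) = mex{2,0,0,1} = 3
G(14) = mex{3,1,1,0} = 2
G(15) = mex{2,0,0,1} = 3
G(16) = mex{3,1,1,0} = 2
G(17) = mex{2,2,0,1} = 3
G(18) = mex{3,3,1,0} = 2
G(19) = mex{2,2,2,1} = 0
G(20) = mex{0,3,3,2} = 1
G(21) = mex{1,2,2,3} = 0
G(22) = mex{0,3,3,2} = 1
G(23) = mex{1,2,2,3} = 0
G(24) = mex{0,3,3,2} = 1
G(25) = mex{1,2,2,3} = 0
G(26) = mex{0,0,3,2} = 1
G(27) = mex{1,1,2,3} = 0
G(28) = mex{0,0,0,2} = 1
G(29) = mex{1,1,1,0} = 2
G(30) = mex{2,0,0,1} = 3
P-positions are exactly the n with G(n) = 0.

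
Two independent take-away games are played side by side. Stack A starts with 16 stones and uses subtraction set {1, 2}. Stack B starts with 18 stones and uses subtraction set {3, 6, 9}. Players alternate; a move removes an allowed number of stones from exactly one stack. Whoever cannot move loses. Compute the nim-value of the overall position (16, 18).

3

Stack A, S = {1, 2}:
G(0) = 0
G(1) = mex{0} = 1
G(2) = mex{1,0} = 2
G(3) = mex{2,1} = 0
G(4) = mex{0,2} = 1
G(5) = mex{1,0} = 2
G(6) = mex{2,1} = 0
G(7) = mex{0,2} = 1
G(8) = mex{1,0} = 2
G(9) = mex{2,1} = 0
G(10) = mex{0,2} = 1
G(11) = mex{1,0} = 2
G(12) = mex{2,1} = 0
G(13) = mex{0,2} = 1
G(14) = mex{1,0} = 2
G(15) = mex{2,1} = 0
G(16) = mex{0,2} = 1
G_A(16) = 1.
Stack B, S = {3, 6, 9}:
n :  0  1  2  3  4  5  6  7  8  9 10 11 12 13 14 15 16 17 18
G :  0  0  0  1  1  1  2  2  2  3  3  3  0  0  0  1  1  1  2
G_B(18) = 2.
Combined Grundy value = 1 ⊕ 2 = 3.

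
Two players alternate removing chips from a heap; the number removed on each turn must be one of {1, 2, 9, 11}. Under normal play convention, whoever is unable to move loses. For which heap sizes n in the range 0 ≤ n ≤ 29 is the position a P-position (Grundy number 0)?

0, 3, 6, 10, 13, 16, 20, 23, 26

G(0) = 0
G(1) = mex{0} = 1
G(2) = mex{1,0} = 2
G(3) = mex{2,1} = 0
G(4) = mex{0,2} = 1
G(5) = mex{1,0} = 2
G(6) = mex{2,1} = 0
G(7) = mex{0,2} = 1
G(8) = mex{1,0} = 2
G(9) = mex{2,1,0} = 3
G(10) = mex{3,2,1} = 0
G(11) = mex{0,3,2,0} = 1
G(12) = mex{1,0,0,1} = 2
G(13) = mex{2,1,1,2} = 0
G(14) = mex{0,2,2,0} = 1
G(15) = mex{1,0,0,1} = 2
G(16) = mex{2,1,1,2} = 0
G(17) = mex{0,2,2,0} = 1
G(18) = mex{1,0,3,1} = 2
G(19) = mex{2,1,0,2} = 3
G(20) = mex{3,2,1,3} = 0
G(21) = mex{0,3,2,0} = 1
G(22) = mex{1,0,0,1} = 2
G(23) = mex{2,1,1,2} = 0
G(24) = mex{0,2,2,0} = 1
G(25) = mex{1,0,0,1} = 2
G(26) = mex{2,1,1,2} = 0
G(27) = mex{0,2,2,0} = 1
G(28) = mex{1,0,3,1} = 2
G(29) = mex{2,1,0,2} = 3
P-positions are exactly the n with G(n) = 0.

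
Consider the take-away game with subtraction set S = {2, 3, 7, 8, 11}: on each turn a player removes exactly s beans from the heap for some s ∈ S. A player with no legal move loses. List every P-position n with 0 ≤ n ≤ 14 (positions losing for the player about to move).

0, 1, 5, 6, 10

G(0) = 0
G(1) = mex{} = 0
G(2) = mex{0} = 1
G(3) = mex{0,0} = 1
G(4) = mex{1,0} = 2
G(5) = mex{1,1} = 0
G(6) = mex{2,1} = 0
G(7) = mex{0,2,0} = 1
G(8) = mex{0,0,0,0} = 1
G(9) = mex{1,0,1,0} = 2
G(10) = mex{1,1,1,1} = 0
G(11) = mex{2,1,2,1,0} = 3
G(12) = mex{0,2,0,2,0} = 1
G(13) = mex{3,0,0,0,1} = 2
G(14) = mex{1,3,1,0,1} = 2
P-positions are exactly the n with G(n) = 0.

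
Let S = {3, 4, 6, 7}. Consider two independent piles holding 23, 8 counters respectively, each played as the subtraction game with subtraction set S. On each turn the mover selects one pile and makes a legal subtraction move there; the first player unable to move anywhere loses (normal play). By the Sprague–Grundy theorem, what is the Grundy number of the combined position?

All piles use S = {3, 4, 6, 7}:
n :  0  1  2  3  4  5  6  7  8  9 10 11 12 13 14 15 16 17 18 19 20 21 22 23
G :  0  0  0  1  1  1  2  2  2  3  0  0  0  1  1  1  2  2  2  3  0  0  0  1
Pile A: G(23) = 1.
Pile B: G(8) = 2.
Combined Grundy value = 1 ⊕ 2 = 3.

3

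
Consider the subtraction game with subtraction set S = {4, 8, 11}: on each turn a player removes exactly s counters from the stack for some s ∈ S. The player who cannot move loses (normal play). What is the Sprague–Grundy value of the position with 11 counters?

2

n :  0  1  2  3  4  5  6  7  8  9 10 11
G :  0  0  0  0  1  1  1  1  2  2  2  2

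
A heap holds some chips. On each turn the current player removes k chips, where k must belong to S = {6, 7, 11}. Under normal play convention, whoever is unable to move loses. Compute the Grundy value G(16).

2

n :  0  1  2  3  4  5  6  7  8  9 10 11 12 13 14 15 16
G :  0  0  0  0  0  0  1  1  1  1  1  1  2  2  2  2  2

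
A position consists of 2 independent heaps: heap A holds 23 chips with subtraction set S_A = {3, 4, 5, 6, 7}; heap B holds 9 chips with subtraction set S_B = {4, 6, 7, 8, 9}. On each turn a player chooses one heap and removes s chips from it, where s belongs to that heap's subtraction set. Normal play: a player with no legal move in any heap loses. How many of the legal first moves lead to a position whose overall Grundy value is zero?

4

Heap A, S = {3, 4, 5, 6, 7}:
n :  0  1  2  3  4  5  6  7  8  9 10 11 12 13 14 15 16 17 18 19 20 21 22 23
G :  0  0  0  1  1  1  2  2  2  3  0  0  0  1  1  1  2  2  2  3  0  0  0  1
G_A(23) = 1.
Heap B, S = {4, 6, 7, 8, 9}:
n : 0 1 2 3 4 5 6 7 8 9
G : 0 0 0 0 1 1 1 1 2 2
G_B(9) = 2.
Combined Grundy value = 1 ⊕ 2 = 3.
A winning move leaves total XOR = 0, i.e. changes one component's Grundy value g to g ⊕ X where X is the current total.
Heap A: need g' = 1⊕3 = 2. Options: 23−3→G=0, 23−4→G=3, 23−5→G=2, 23−6→G=2, 23−7→G=2. Hits: 3.
Heap B: need g' = 2⊕3 = 1. Options: 9−4→G=1, 9−6→G=0, 9−7→G=0, 9−8→G=0, 9−9→G=0. Hits: 1.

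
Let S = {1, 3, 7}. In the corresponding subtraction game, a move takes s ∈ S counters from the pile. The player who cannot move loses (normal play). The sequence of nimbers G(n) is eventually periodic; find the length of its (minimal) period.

2

G(0) = 0
G(1) = mex{0} = 1
G(2) = mex{1} = 0
G(3) = mex{0,0} = 1
G(4) = mex{1,1} = 0
G(5) = mex{0,0} = 1
G(6) = mex{1,1} = 0
G(7) = mex{0,0,0} = 1
G(8) = mex{1,1,1} = 0
G(9) = mex{0,0,0} = 1
G(10) = mex{1,1,1} = 0
G(11) = mex{0,0,0} = 1
G(12) = mex{1,1,1} = 0
G(13) = mex{0,0,0} = 1
G(14) = mex{1,1,1} = 0
G(n+2) = G(n) holds for n = 0,…,6 (a full window of length max(S) = 7), so the sequence is purely periodic with period 2.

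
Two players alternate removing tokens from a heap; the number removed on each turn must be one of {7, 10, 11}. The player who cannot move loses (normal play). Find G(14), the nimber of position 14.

n :  0  1  2  3  4  5  6  7  8  9 10 11 12 13 14
G :  0  0  0  0  0  0  0  1  1  1  1  1  1  1  2

2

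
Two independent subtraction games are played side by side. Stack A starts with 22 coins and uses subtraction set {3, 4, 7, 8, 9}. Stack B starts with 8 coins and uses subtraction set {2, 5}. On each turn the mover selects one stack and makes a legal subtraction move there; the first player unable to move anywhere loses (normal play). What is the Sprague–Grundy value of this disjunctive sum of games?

Stack A, S = {3, 4, 7, 8, 9}:
n :  0  1  2  3  4  5  6  7  8  9 10 11 12 13 14 15 16 17 18 19 20 21 22
G :  0  0  0  1  1  1  2  2  2  3  3  3  0  0  0  1  1  1  2  2  2  3  3
G_A(22) = 3.
Stack B, S = {2, 5}:
n : 0 1 2 3 4 5 6 7 8
G : 0 0 1 1 0 2 1 0 0
G_B(8) = 0.
Combined Grundy value = 3 ⊕ 0 = 3.

3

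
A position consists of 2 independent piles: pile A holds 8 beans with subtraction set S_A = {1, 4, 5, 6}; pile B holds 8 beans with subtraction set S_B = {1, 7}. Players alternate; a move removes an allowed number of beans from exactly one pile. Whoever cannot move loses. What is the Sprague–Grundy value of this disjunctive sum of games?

4

Pile A, S = {1, 4, 5, 6}:
G(0) = 0
G(1) = mex{0} = 1
G(2) = mex{1} = 0
G(3) = mex{0} = 1
G(4) = mex{1,0} = 2
G(5) = mex{2,1,0} = 3
G(6) = mex{3,0,1,0} = 2
G(7) = mex{2,1,0,1} = 3
G(8) = mex{3,2,1,0} = 4
G_A(8) = 4.
Pile B, S = {1, 7}:
n : 0 1 2 3 4 5 6 7 8
G : 0 1 0 1 0 1 0 1 0
G_B(8) = 0.
Combined Grundy value = 4 ⊕ 0 = 4.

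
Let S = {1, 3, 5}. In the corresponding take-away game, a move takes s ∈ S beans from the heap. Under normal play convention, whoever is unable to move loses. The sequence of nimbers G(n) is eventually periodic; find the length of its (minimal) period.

2

n :  0  1  2  3  4  5  6  7  8  9 10 11 12 13 14
G :  0  1  0  1  0  1  0  1  0  1  0  1  0  1  0
G(n+2) = G(n) holds for n = 0,…,4 (a full window of length max(S) = 5), so the sequence is purely periodic with period 2.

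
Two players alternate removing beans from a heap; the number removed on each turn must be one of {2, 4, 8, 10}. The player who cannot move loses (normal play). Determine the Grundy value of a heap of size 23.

2

n :  0  1  2  3  4  5  6  7  8  9 10 11 12 13 14 15 16 17 18 19 20 21 22 23
G :  0  0  1  1  2  2  0  0  1  1  2  2  0  0  1  1  2  2  0  0  1  1  2  2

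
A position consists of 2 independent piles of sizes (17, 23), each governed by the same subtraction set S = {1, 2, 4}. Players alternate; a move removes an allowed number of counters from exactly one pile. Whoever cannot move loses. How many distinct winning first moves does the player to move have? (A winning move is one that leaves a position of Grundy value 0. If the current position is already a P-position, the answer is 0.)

All piles use S = {1, 2, 4}:
G(0) = 0
G(1) = mex{0} = 1
G(2) = mex{1,0} = 2
G(3) = mex{2,1} = 0
G(4) = mex{0,2,0} = 1
G(5) = mex{1,0,1} = 2
G(6) = mex{2,1,2} = 0
G(7) = mex{0,2,0} = 1
G(8) = mex{1,0,1} = 2
G(9) = mex{2,1,2} = 0
G(10) = mex{0,2,0} = 1
G(11) = mex{1,0,1} = 2
G(12) = mex{2,1,2} = 0
G(13) = mex{0,2,0} = 1
G(14) = mex{1,0,1} = 2
G(15) = mex{2,1,2} = 0
G(16) = mex{0,2,0} = 1
G(17) = mex{1,0,1} = 2
G(18) = mex{2,1,2} = 0
G(19) = mex{0,2,0} = 1
G(20) = mex{1,0,1} = 2
G(21) = mex{2,1,2} = 0
G(22) = mex{0,2,0} = 1
G(23) = mex{1,0,1} = 2
Pile A: G(17) = 2.
Pile B: G(23) = 2.
Combined Grundy value = 2 ⊕ 2 = 0.
A winning move leaves total XOR = 0, i.e. changes one component's Grundy value g to g ⊕ X where X is the current total.
Pile A: target g' = 2⊕0 = 2, but every legal move changes the Grundy value (mex property), so 0 moves.
Pile B: target g' = 2⊕0 = 2, but every legal move changes the Grundy value (mex property), so 0 moves.

0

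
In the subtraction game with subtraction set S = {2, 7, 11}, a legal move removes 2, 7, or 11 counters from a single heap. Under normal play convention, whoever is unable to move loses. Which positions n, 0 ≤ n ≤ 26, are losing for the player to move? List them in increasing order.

G(0) = 0
G(1) = mex{} = 0
G(2) = mex{0} = 1
G(3) = mex{0} = 1
G(4) = mex{1} = 0
G(5) = mex{1} = 0
G(6) = mex{0} = 1
G(7) = mex{0,0} = 1
G(8) = mex{1,0} = 2
G(9) = mex{1,1} = 0
G(10) = mex{2,1} = 0
G(11) = mex{0,0,0} = 1
G(12) = mex{0,0,0} = 1
G(13) = mex{1,1,1} = 0
G(14) = mex{1,1,1} = 0
G(15) = mex{0,2,0} = 1
G(16) = mex{0,0,0} = 1
G(17) = mex{1,0,1} = 2
G(18) = mex{1,1,1} = 0
G(19) = mex{2,1,2} = 0
G(20) = mex{0,0,0} = 1
G(21) = mex{0,0,0} = 1
G(22) = mex{1,1,1} = 0
G(23) = mex{1,1,1} = 0
G(24) = mex{0,2,0} = 1
G(25) = mex{0,0,0} = 1
G(26) = mex{1,0,1} = 2
P-positions are exactly the n with G(n) = 0.

0, 1, 4, 5, 9, 10, 13, 14, 18, 19, 22, 23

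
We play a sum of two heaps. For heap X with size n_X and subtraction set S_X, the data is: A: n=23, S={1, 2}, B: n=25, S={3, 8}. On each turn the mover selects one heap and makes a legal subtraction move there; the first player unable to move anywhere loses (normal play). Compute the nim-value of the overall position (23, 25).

Heap A, S = {1, 2}:
G(0) = 0
G(1) = mex{0} = 1
G(2) = mex{1,0} = 2
G(3) = mex{2,1} = 0
G(4) = mex{0,2} = 1
G(5) = mex{1,0} = 2
G(6) = mex{2,1} = 0
G(7) = mex{0,2} = 1
G(8) = mex{1,0} = 2
G(9) = mex{2,1} = 0
G(10) = mex{0,2} = 1
G(11) = mex{1,0} = 2
G(12) = mex{2,1} = 0
G(13) = mex{0,2} = 1
G(14) = mex{1,0} = 2
G(15) = mex{2,1} = 0
G(16) = mex{0,2} = 1
G(17) = mex{1,0} = 2
G(18) = mex{2,1} = 0
G(19) = mex{0,2} = 1
G(20) = mex{1,0} = 2
G(21) = mex{2,1} = 0
G(22) = mex{0,2} = 1
G(23) = mex{1,0} = 2
G_A(23) = 2.
Heap B, S = {3, 8}:
n :  0  1  2  3  4  5  6  7  8  9 10 11 12 13 14 15 16 17 18 19 20 21 22 23 24 25
G :  0  0  0  1  1  1  0  0  2  1  1  0  0  0  1  1  1  0  0  2  1  1  0  0  0  1
G_B(25) = 1.
Combined Grundy value = 2 ⊕ 1 = 3.

3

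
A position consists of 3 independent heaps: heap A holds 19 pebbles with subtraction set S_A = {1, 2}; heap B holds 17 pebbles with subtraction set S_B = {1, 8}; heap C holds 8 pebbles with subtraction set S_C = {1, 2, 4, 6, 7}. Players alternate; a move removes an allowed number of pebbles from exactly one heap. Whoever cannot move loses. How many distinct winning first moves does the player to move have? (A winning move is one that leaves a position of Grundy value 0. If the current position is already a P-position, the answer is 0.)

Heap A, S = {1, 2}:
G(0) = 0
G(1) = mex{0} = 1
G(2) = mex{1,0} = 2
G(3) = mex{2,1} = 0
G(4) = mex{0,2} = 1
G(5) = mex{1,0} = 2
G(6) = mex{2,1} = 0
G(7) = mex{0,2} = 1
G(8) = mex{1,0} = 2
G(9) = mex{2,1} = 0
G(10) = mex{0,2} = 1
G(11) = mex{1,0} = 2
G(12) = mex{2,1} = 0
G(13) = mex{0,2} = 1
G(14) = mex{1,0} = 2
G(15) = mex{2,1} = 0
G(16) = mex{0,2} = 1
G(17) = mex{1,0} = 2
G(18) = mex{2,1} = 0
G(19) = mex{0,2} = 1
G_A(19) = 1.
Heap B, S = {1, 8}:
n :  0  1  2  3  4  5  6  7  8  9 10 11 12 13 14 15 16 17
G :  0  1  0  1  0  1  0  1  2  0  1  0  1  0  1  0  1  2
G_B(17) = 2.
Heap C, S = {1, 2, 4, 6, 7}:
n : 0 1 2 3 4 5 6 7 8
G : 0 1 2 0 1 2 3 4 0
G_C(8) = 0.
Combined Grundy value = 1 ⊕ 2 ⊕ 0 = 3.
A winning move leaves total XOR = 0, i.e. changes one component's Grundy value g to g ⊕ X where X is the current total.
Heap A: need g' = 1⊕3 = 2. Options: 19−1→G=0, 19−2→G=2. Hits: 1.
Heap B: need g' = 2⊕3 = 1. Options: 17−1→G=1, 17−8→G=0. Hits: 1.
Heap C: need g' = 0⊕3 = 3. Options: 8−1→G=4, 8−2→G=3, 8−4→G=1, 8−6→G=2, 8−7→G=1. Hits: 1.

3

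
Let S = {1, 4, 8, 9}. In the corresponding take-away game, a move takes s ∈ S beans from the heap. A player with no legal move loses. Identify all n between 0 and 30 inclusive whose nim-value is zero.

0, 2, 5, 7, 12, 17, 19, 22, 24, 29

G(0) = 0
G(1) = mex{0} = 1
G(2) = mex{1} = 0
G(3) = mex{0} = 1
G(4) = mex{1,0} = 2
G(5) = mex{2,1} = 0
G(6) = mex{0,0} = 1
G(7) = mex{1,1} = 0
G(8) = mex{0,2,0} = 1
G(9) = mex{1,0,1,0} = 2
G(10) = mex{2,1,0,1} = 3
G(11) = mex{3,0,1,0} = 2
G(12) = mex{2,1,2,1} = 0
G(13) = mex{0,2,0,2} = 1
G(14) = mex{1,3,1,0} = 2
G(15) = mex{2,2,0,1} = 3
G(16) = mex{3,0,1,0} = 2
G(17) = mex{2,1,2,1} = 0
G(18) = mex{0,2,3,2} = 1
G(19) = mex{1,3,2,3} = 0
G(20) = mex{0,2,0,2} = 1
G(21) = mex{1,0,1,0} = 2
G(22) = mex{2,1,2,1} = 0
G(23) = mex{0,0,3,2} = 1
G(24) = mex{1,1,2,3} = 0
G(25) = mex{0,2,0,2} = 1
G(26) = mex{1,0,1,0} = 2
G(27) = mex{2,1,0,1} = 3
G(28) = mex{3,0,1,0} = 2
G(29) = mex{2,1,2,1} = 0
G(30) = mex{0,2,0,2} = 1
P-positions are exactly the n with G(n) = 0.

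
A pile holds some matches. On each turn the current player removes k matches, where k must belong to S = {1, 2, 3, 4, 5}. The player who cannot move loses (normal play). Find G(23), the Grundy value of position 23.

n :  0  1  2  3  4  5  6  7  8  9 10 11 12 13 14 15 16 17 18 19 20 21 22 23
G :  0  1  2  3  4  5  0  1  2  3  4  5  0  1  2  3  4  5  0  1  2  3  4  5

5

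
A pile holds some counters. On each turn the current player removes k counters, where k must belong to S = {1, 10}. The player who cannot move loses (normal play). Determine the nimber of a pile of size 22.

G(0) = 0
G(1) = mex{0} = 1
G(2) = mex{1} = 0
G(3) = mex{0} = 1
G(4) = mex{1} = 0
G(5) = mex{0} = 1
G(6) = mex{1} = 0
G(7) = mex{0} = 1
G(8) = mex{1} = 0
G(9) = mex{0} = 1
G(10) = mex{1,0} = 2
G(11) = mex{2,1} = 0
G(12) = mex{0,0} = 1
G(13) = mex{1,1} = 0
G(14) = mex{0,0} = 1
G(15) = mex{1,1} = 0
G(16) = mex{0,0} = 1
G(17) = mex{1,1} = 0
G(18) = mex{0,0} = 1
G(19) = mex{1,1} = 0
G(20) = mex{0,2} = 1
G(21) = mex{1,0} = 2
G(22) = mex{2,1} = 0

0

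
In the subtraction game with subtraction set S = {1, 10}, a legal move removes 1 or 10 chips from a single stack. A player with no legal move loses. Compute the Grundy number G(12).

n :  0  1  2  3  4  5  6  7  8  9 10 11 12
G :  0  1  0  1  0  1  0  1  0  1  2  0  1

1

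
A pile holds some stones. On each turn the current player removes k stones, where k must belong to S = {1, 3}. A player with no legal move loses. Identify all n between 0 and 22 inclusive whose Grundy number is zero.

0, 2, 4, 6, 8, 10, 12, 14, 16, 18, 20, 22

G(0) = 0
G(1) = mex{0} = 1
G(2) = mex{1} = 0
G(3) = mex{0,0} = 1
G(4) = mex{1,1} = 0
G(5) = mex{0,0} = 1
G(6) = mex{1,1} = 0
G(7) = mex{0,0} = 1
G(8) = mex{1,1} = 0
G(9) = mex{0,0} = 1
G(10) = mex{1,1} = 0
G(11) = mex{0,0} = 1
G(12) = mex{1,1} = 0
G(13) = mex{0,0} = 1
G(14) = mex{1,1} = 0
G(15) = mex{0,0} = 1
G(16) = mex{1,1} = 0
G(17) = mex{0,0} = 1
G(18) = mex{1,1} = 0
G(19) = mex{0,0} = 1
G(20) = mex{1,1} = 0
G(21) = mex{0,0} = 1
G(22) = mex{1,1} = 0
P-positions are exactly the n with G(n) = 0.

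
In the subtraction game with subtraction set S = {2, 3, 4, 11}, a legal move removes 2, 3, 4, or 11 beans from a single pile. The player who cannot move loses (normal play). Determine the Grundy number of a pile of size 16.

n :  0  1  2  3  4  5  6  7  8  9 10 11 12 13 14 15 16
G :  0  0  1  1  2  2  0  0  1  1  2  2  3  0  0  1  1

1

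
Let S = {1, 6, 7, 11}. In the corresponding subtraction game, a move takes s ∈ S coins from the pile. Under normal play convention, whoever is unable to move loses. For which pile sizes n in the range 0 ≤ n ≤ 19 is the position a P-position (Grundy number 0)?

0, 2, 4, 12, 14, 16

G(0) = 0
G(1) = mex{0} = 1
G(2) = mex{1} = 0
G(3) = mex{0} = 1
G(4) = mex{1} = 0
G(5) = mex{0} = 1
G(6) = mex{1,0} = 2
G(7) = mex{2,1,0} = 3
G(8) = mex{3,0,1} = 2
G(9) = mex{2,1,0} = 3
G(10) = mex{3,0,1} = 2
G(11) = mex{2,1,0,0} = 3
G(12) = mex{3,2,1,1} = 0
G(13) = mex{0,3,2,0} = 1
G(14) = mex{1,2,3,1} = 0
G(15) = mex{0,3,2,0} = 1
G(16) = mex{1,2,3,1} = 0
G(17) = mex{0,3,2,2} = 1
G(18) = mex{1,0,3,3} = 2
G(19) = mex{2,1,0,2} = 3
P-positions are exactly the n with G(n) = 0.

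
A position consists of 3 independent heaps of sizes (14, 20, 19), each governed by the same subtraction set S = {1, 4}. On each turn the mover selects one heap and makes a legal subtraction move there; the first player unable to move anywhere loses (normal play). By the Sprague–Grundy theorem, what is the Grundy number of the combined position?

All heaps use S = {1, 4}:
n :  0  1  2  3  4  5  6  7  8  9 10 11 12 13 14 15 16 17 18 19 20
G :  0  1  0  1  2  0  1  0  1  2  0  1  0  1  2  0  1  0  1  2  0
Heap A: G(14) = 2.
Heap B: G(20) = 0.
Heap C: G(19) = 2.
Combined Grundy value = 2 ⊕ 0 ⊕ 2 = 0.

0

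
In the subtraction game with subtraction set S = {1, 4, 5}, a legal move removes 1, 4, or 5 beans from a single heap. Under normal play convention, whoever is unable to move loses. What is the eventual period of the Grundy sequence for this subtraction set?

n :  0  1  2  3  4  5  6  7  8  9 10 11 12 13 14 15 16 17
G :  0  1  0  1  2  3  2  3  0  1  0  1  2  3  2  3  0  1
G(n+8) = G(n) holds for n = 0,…,4 (a full window of length max(S) = 5), so the sequence is purely periodic with period 8.

8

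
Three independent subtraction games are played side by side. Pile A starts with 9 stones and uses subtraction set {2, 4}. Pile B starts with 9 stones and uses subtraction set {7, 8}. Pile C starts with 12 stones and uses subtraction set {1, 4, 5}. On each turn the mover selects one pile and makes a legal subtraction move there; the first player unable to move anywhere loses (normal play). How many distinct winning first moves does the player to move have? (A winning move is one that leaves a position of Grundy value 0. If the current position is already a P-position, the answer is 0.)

Pile A, S = {2, 4}:
n : 0 1 2 3 4 5 6 7 8 9
G : 0 0 1 1 2 2 0 0 1 1
G_A(9) = 1.
Pile B, S = {7, 8}:
G(0) = 0
G(1) = mex{} = 0
G(2) = mex{} = 0
G(3) = mex{} = 0
G(4) = mex{} = 0
G(5) = mex{} = 0
G(6) = mex{} = 0
G(7) = mex{0} = 1
G(8) = mex{0,0} = 1
G(9) = mex{0,0} = 1
G_B(9) = 1.
Pile C, S = {1, 4, 5}:
G(0) = 0
G(1) = mex{0} = 1
G(2) = mex{1} = 0
G(3) = mex{0} = 1
G(4) = mex{1,0} = 2
G(5) = mex{2,1,0} = 3
G(6) = mex{3,0,1} = 2
G(7) = mex{2,1,0} = 3
G(8) = mex{3,2,1} = 0
G(9) = mex{0,3,2} = 1
G(10) = mex{1,2,3} = 0
G(11) = mex{0,3,2} = 1
G(12) = mex{1,0,3} = 2
G_C(12) = 2.
Combined Grundy value = 1 ⊕ 1 ⊕ 2 = 2.
A winning move leaves total XOR = 0, i.e. changes one component's Grundy value g to g ⊕ X where X is the current total.
Pile A: need g' = 1⊕2 = 3. Options: 9−2→G=0, 9−4→G=2. Hits: 0.
Pile B: need g' = 1⊕2 = 3. Options: 9−7→G=0, 9−8→G=0. Hits: 0.
Pile C: need g' = 2⊕2 = 0. Options: 12−1→G=1, 12−4→G=0, 12−5→G=3. Hits: 1.

1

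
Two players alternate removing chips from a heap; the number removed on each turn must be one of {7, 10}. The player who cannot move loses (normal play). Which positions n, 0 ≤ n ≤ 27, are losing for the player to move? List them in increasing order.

n :  0  1  2  3  4  5  6  7  8  9 10 11 12 13 14 15 16 17 18 19 20 21 22 23 24 25 26 27
G :  0  0  0  0  0  0  0  1  1  1  1  1  1  1  2  2  2  0  0  0  0  0  0  0  1  1  1  1
P-positions are exactly the n with G(n) = 0.

0, 1, 2, 3, 4, 5, 6, 17, 18, 19, 20, 21, 22, 23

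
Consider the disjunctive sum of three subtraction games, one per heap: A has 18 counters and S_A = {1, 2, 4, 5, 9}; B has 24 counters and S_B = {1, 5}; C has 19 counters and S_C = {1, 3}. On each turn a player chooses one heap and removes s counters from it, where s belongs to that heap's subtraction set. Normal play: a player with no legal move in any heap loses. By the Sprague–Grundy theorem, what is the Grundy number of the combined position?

3

Heap A, S = {1, 2, 4, 5, 9}:
n :  0  1  2  3  4  5  6  7  8  9 10 11 12 13 14 15 16 17 18
G :  0  1  2  0  1  2  0  1  2  3  4  5  3  0  1  2  0  1  2
G_A(18) = 2.
Heap B, S = {1, 5}:
G(0) = 0
G(1) = mex{0} = 1
G(2) = mex{1} = 0
G(3) = mex{0} = 1
G(4) = mex{1} = 0
G(5) = mex{0,0} = 1
G(6) = mex{1,1} = 0
G(7) = mex{0,0} = 1
G(8) = mex{1,1} = 0
G(9) = mex{0,0} = 1
G(10) = mex{1,1} = 0
G(11) = mex{0,0} = 1
G(12) = mex{1,1} = 0
G(13) = mex{0,0} = 1
G(14) = mex{1,1} = 0
G(15) = mex{0,0} = 1
G(16) = mex{1,1} = 0
G(17) = mex{0,0} = 1
G(18) = mex{1,1} = 0
G(19) = mex{0,0} = 1
G(20) = mex{1,1} = 0
G(21) = mex{0,0} = 1
G(22) = mex{1,1} = 0
G(23) = mex{0,0} = 1
G(24) = mex{1,1} = 0
G_B(24) = 0.
Heap C, S = {1, 3}:
n :  0  1  2  3  4  5  6  7  8  9 10 11 12 13 14 15 16 17 18 19
G :  0  1  0  1  0  1  0  1  0  1  0  1  0  1  0  1  0  1  0  1
G_C(19) = 1.
Combined Grundy value = 2 ⊕ 0 ⊕ 1 = 3.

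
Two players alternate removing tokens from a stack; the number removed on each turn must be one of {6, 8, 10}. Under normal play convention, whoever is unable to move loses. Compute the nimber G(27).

1

n :  0  1  2  3  4  5  6  7  8  9 10 11 12 13 14 15 16 17 18 19 20 21 22 23 24 25 26 27
G :  0  0  0  0  0  0  1  1  1  1  1  1  2  2  2  2  0  0  0  0  0  0  1  1  1  1  1  1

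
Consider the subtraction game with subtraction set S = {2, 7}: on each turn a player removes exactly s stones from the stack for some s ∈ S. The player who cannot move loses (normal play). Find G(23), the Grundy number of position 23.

0

n :  0  1  2  3  4  5  6  7  8  9 10 11 12 13 14 15 16 17 18 19 20 21 22 23
G :  0  0  1  1  0  0  1  1  2  0  0  1  1  0  0  1  1  2  0  0  1  1  0  0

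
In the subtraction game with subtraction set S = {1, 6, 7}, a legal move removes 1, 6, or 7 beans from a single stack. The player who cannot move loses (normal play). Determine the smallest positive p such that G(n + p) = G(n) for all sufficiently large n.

n :  0  1  2  3  4  5  6  7  8  9 10 11 12 13 14 15 16 17 18 19 20 21 22 23 24 25
G :  0  1  0  1  0  1  2  3  2  3  2  3  0  1  0  1  0  1  2  3  2  3  2  3  0  1
G(n+12) = G(n) holds for n = 0,…,6 (a full window of length max(S) = 7), so the sequence is purely periodic with period 12.

12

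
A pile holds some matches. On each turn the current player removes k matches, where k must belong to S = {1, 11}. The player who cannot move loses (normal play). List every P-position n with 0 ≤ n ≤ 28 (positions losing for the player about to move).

0, 2, 4, 6, 8, 10, 12, 14, 16, 18, 20, 22, 24, 26, 28

n :  0  1  2  3  4  5  6  7  8  9 10 11 12 13 14 15 16 17 18 19 20 21 22 23 24 25 26 27 28
G :  0  1  0  1  0  1  0  1  0  1  0  1  0  1  0  1  0  1  0  1  0  1  0  1  0  1  0  1  0
P-positions are exactly the n with G(n) = 0.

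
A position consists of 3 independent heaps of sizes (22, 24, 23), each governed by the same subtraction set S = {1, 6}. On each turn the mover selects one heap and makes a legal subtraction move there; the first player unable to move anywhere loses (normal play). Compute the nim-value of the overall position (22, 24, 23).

All heaps use S = {1, 6}:
G(0) = 0
G(1) = mex{0} = 1
G(2) = mex{1} = 0
G(3) = mex{0} = 1
G(4) = mex{1} = 0
G(5) = mex{0} = 1
G(6) = mex{1,0} = 2
G(7) = mex{2,1} = 0
G(8) = mex{0,0} = 1
G(9) = mex{1,1} = 0
G(10) = mex{0,0} = 1
G(11) = mex{1,1} = 0
G(12) = mex{0,2} = 1
G(13) = mex{1,0} = 2
G(14) = mex{2,1} = 0
G(15) = mex{0,0} = 1
G(16) = mex{1,1} = 0
G(17) = mex{0,0} = 1
G(18) = mex{1,1} = 0
G(19) = mex{0,2} = 1
G(20) = mex{1,0} = 2
G(21) = mex{2,1} = 0
G(22) = mex{0,0} = 1
G(23) = mex{1,1} = 0
G(24) = mex{0,0} = 1
Heap A: G(22) = 1.
Heap B: G(24) = 1.
Heap C: G(23) = 0.
Combined Grundy value = 1 ⊕ 1 ⊕ 0 = 0.

0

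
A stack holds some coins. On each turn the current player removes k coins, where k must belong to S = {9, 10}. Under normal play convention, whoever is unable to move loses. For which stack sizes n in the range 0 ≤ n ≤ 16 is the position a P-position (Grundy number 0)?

G(0) = 0
G(1) = mex{} = 0
G(2) = mex{} = 0
G(3) = mex{} = 0
G(4) = mex{} = 0
G(5) = mex{} = 0
G(6) = mex{} = 0
G(7) = mex{} = 0
G(8) = mex{} = 0
G(9) = mex{0} = 1
G(10) = mex{0,0} = 1
G(11) = mex{0,0} = 1
G(12) = mex{0,0} = 1
G(13) = mex{0,0} = 1
G(14) = mex{0,0} = 1
G(15) = mex{0,0} = 1
G(16) = mex{0,0} = 1
P-positions are exactly the n with G(n) = 0.

0, 1, 2, 3, 4, 5, 6, 7, 8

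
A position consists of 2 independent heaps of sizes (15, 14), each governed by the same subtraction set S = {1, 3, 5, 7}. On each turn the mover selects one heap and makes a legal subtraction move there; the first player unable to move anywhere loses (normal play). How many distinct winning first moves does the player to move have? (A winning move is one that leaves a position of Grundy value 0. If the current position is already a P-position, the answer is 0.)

8

All heaps use S = {1, 3, 5, 7}:
n :  0  1  2  3  4  5  6  7  8  9 10 11 12 13 14 15
G :  0  1  0  1  0  1  0  1  0  1  0  1  0  1  0  1
Heap A: G(15) = 1.
Heap B: G(14) = 0.
Combined Grundy value = 1 ⊕ 0 = 1.
A winning move leaves total XOR = 0, i.e. changes one component's Grundy value g to g ⊕ X where X is the current total.
Heap A: need g' = 1⊕1 = 0. Options: 15−1→G=0, 15−3→G=0, 15−5→G=0, 15−7→G=0. Hits: 4.
Heap B: need g' = 0⊕1 = 1. Options: 14−1→G=1, 14−3→G=1, 14−5→G=1, 14−7→G=1. Hits: 4.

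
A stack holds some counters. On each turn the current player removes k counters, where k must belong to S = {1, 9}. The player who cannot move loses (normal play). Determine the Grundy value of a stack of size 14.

0

n :  0  1  2  3  4  5  6  7  8  9 10 11 12 13 14
G :  0  1  0  1  0  1  0  1  0  1  0  1  0  1  0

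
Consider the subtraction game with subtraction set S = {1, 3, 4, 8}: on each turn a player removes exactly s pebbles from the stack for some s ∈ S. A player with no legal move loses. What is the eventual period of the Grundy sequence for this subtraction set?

G(0) = 0
G(1) = mex{0} = 1
G(2) = mex{1} = 0
G(3) = mex{0,0} = 1
G(4) = mex{1,1,0} = 2
G(5) = mex{2,0,1} = 3
G(6) = mex{3,1,0} = 2
G(7) = mex{2,2,1} = 0
G(8) = mex{0,3,2,0} = 1
G(9) = mex{1,2,3,1} = 0
G(10) = mex{0,0,2,0} = 1
G(11) = mex{1,1,0,1} = 2
G(12) = mex{2,0,1,2} = 3
G(13) = mex{3,1,0,3} = 2
G(14) = mex{2,2,1,2} = 0
G(15) = mex{0,3,2,0} = 1
G(16) = mex{1,2,3,1} = 0
G(n+7) = G(n) holds for n = 0,…,7 (a full window of length max(S) = 8), so the sequence is purely periodic with period 7.

7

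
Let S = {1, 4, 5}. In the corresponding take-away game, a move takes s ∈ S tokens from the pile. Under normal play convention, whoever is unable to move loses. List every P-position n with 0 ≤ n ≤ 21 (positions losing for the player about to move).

n :  0  1  2  3  4  5  6  7  8  9 10 11 12 13 14 15 16 17 18 19 20 21
G :  0  1  0  1  2  3  2  3  0  1  0  1  2  3  2  3  0  1  0  1  2  3
P-positions are exactly the n with G(n) = 0.

0, 2, 8, 10, 16, 18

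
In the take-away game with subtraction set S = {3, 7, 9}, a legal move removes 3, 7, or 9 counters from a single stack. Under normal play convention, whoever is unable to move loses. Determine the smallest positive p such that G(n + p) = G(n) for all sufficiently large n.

n :  0  1  2  3  4  5  6  7  8  9 10 11 12 13 14 15 16 17 18 19 20 21 22 23 24 25 26
G :  0  0  0  1  1  1  0  2  2  1  3  3  0  2  0  1  0  1  0  1  0  1  0  1  0  1  0
From n = 14 onward G(n+2) = G(n); since this holds over max(S) = 9 consecutive positions the period is 2 (pre-period 14).

2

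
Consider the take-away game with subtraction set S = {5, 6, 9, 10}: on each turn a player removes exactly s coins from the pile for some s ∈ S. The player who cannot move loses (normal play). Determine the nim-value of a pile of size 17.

0

n :  0  1  2  3  4  5  6  7  8  9 10 11 12 13 14 15 16 17
G :  0  0  0  0  0  1  1  1  1  1  2  2  2  2  2  0  0  0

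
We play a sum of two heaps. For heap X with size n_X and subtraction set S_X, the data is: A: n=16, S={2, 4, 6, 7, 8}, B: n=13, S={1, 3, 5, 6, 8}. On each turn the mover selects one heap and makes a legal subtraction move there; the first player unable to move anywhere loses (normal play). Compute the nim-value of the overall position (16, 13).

3

Heap A, S = {2, 4, 6, 7, 8}:
n :  0  1  2  3  4  5  6  7  8  9 10 11 12 13 14 15 16
G :  0  0  1  1  2  2  3  3  4  4  0  0  1  1  2  2  3
G_A(16) = 3.
Heap B, S = {1, 3, 5, 6, 8}:
n :  0  1  2  3  4  5  6  7  8  9 10 11 12 13
G :  0  1  0  1  0  1  2  3  2  3  2  0  1  0
G_B(13) = 0.
Combined Grundy value = 3 ⊕ 0 = 3.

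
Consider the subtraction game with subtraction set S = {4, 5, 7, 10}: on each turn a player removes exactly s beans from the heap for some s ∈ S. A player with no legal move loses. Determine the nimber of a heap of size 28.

0

G(0) = 0
G(1) = mex{} = 0
G(2) = mex{} = 0
G(3) = mex{} = 0
G(4) = mex{0} = 1
G(5) = mex{0,0} = 1
G(6) = mex{0,0} = 1
G(7) = mex{0,0,0} = 1
G(8) = mex{1,0,0} = 2
G(9) = mex{1,1,0} = 2
G(10) = mex{1,1,0,0} = 2
G(11) = mex{1,1,1,0} = 2
G(12) = mex{2,1,1,0} = 3
G(13) = mex{2,2,1,0} = 3
G(14) = mex{2,2,1,1} = 0
G(15) = mex{2,2,2,1} = 0
G(16) = mex{3,2,2,1} = 0
G(17) = mex{3,3,2,1} = 0
G(18) = mex{0,3,2,2} = 1
G(19) = mex{0,0,3,2} = 1
G(20) = mex{0,0,3,2} = 1
G(21) = mex{0,0,0,2} = 1
G(22) = mex{1,0,0,3} = 2
G(23) = mex{1,1,0,3} = 2
G(24) = mex{1,1,0,0} = 2
G(25) = mex{1,1,1,0} = 2
G(26) = mex{2,1,1,0} = 3
G(27) = mex{2,2,1,0} = 3
G(28) = mex{2,2,1,1} = 0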